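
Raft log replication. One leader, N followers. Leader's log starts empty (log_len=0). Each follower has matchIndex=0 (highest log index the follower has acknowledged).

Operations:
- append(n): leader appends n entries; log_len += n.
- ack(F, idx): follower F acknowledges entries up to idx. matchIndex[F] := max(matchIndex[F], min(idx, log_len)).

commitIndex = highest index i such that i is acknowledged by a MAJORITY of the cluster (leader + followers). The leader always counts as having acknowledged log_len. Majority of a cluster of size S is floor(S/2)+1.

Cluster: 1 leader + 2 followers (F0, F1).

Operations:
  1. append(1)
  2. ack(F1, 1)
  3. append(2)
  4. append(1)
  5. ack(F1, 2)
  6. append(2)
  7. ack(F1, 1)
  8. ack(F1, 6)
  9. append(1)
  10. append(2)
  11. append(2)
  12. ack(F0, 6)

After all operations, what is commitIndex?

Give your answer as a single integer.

Answer: 6

Derivation:
Op 1: append 1 -> log_len=1
Op 2: F1 acks idx 1 -> match: F0=0 F1=1; commitIndex=1
Op 3: append 2 -> log_len=3
Op 4: append 1 -> log_len=4
Op 5: F1 acks idx 2 -> match: F0=0 F1=2; commitIndex=2
Op 6: append 2 -> log_len=6
Op 7: F1 acks idx 1 -> match: F0=0 F1=2; commitIndex=2
Op 8: F1 acks idx 6 -> match: F0=0 F1=6; commitIndex=6
Op 9: append 1 -> log_len=7
Op 10: append 2 -> log_len=9
Op 11: append 2 -> log_len=11
Op 12: F0 acks idx 6 -> match: F0=6 F1=6; commitIndex=6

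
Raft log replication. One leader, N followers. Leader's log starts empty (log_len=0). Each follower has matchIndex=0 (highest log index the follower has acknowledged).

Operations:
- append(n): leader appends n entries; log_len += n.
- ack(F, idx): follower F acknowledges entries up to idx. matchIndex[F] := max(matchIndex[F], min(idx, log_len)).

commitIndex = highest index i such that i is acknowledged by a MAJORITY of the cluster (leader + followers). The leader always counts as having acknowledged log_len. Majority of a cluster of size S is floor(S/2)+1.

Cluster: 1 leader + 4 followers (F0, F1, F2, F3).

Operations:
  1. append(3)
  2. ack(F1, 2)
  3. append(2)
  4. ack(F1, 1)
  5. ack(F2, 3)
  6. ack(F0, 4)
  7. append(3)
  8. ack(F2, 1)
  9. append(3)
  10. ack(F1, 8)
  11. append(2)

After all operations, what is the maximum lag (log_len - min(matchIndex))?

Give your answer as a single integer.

Op 1: append 3 -> log_len=3
Op 2: F1 acks idx 2 -> match: F0=0 F1=2 F2=0 F3=0; commitIndex=0
Op 3: append 2 -> log_len=5
Op 4: F1 acks idx 1 -> match: F0=0 F1=2 F2=0 F3=0; commitIndex=0
Op 5: F2 acks idx 3 -> match: F0=0 F1=2 F2=3 F3=0; commitIndex=2
Op 6: F0 acks idx 4 -> match: F0=4 F1=2 F2=3 F3=0; commitIndex=3
Op 7: append 3 -> log_len=8
Op 8: F2 acks idx 1 -> match: F0=4 F1=2 F2=3 F3=0; commitIndex=3
Op 9: append 3 -> log_len=11
Op 10: F1 acks idx 8 -> match: F0=4 F1=8 F2=3 F3=0; commitIndex=4
Op 11: append 2 -> log_len=13

Answer: 13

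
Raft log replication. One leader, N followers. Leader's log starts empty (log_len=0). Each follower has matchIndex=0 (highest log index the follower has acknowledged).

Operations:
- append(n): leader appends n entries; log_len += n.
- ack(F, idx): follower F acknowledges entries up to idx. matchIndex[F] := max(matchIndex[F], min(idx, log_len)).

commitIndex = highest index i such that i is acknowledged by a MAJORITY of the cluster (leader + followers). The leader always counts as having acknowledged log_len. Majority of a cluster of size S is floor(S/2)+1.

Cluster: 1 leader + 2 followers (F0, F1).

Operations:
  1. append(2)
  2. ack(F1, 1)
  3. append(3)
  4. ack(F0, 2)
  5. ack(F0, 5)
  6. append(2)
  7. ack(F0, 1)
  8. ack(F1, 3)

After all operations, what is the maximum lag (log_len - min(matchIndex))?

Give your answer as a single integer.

Answer: 4

Derivation:
Op 1: append 2 -> log_len=2
Op 2: F1 acks idx 1 -> match: F0=0 F1=1; commitIndex=1
Op 3: append 3 -> log_len=5
Op 4: F0 acks idx 2 -> match: F0=2 F1=1; commitIndex=2
Op 5: F0 acks idx 5 -> match: F0=5 F1=1; commitIndex=5
Op 6: append 2 -> log_len=7
Op 7: F0 acks idx 1 -> match: F0=5 F1=1; commitIndex=5
Op 8: F1 acks idx 3 -> match: F0=5 F1=3; commitIndex=5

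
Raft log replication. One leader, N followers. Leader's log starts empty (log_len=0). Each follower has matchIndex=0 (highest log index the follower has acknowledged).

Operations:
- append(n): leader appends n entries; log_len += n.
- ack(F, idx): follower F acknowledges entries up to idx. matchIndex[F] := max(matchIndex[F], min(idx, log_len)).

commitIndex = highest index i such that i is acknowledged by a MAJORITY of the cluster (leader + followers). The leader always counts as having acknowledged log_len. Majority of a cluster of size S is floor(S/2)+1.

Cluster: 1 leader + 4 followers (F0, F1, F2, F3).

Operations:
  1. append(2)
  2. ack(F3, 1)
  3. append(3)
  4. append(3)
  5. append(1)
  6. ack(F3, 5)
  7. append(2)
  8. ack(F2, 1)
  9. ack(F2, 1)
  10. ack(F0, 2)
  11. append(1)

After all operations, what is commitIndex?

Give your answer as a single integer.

Answer: 2

Derivation:
Op 1: append 2 -> log_len=2
Op 2: F3 acks idx 1 -> match: F0=0 F1=0 F2=0 F3=1; commitIndex=0
Op 3: append 3 -> log_len=5
Op 4: append 3 -> log_len=8
Op 5: append 1 -> log_len=9
Op 6: F3 acks idx 5 -> match: F0=0 F1=0 F2=0 F3=5; commitIndex=0
Op 7: append 2 -> log_len=11
Op 8: F2 acks idx 1 -> match: F0=0 F1=0 F2=1 F3=5; commitIndex=1
Op 9: F2 acks idx 1 -> match: F0=0 F1=0 F2=1 F3=5; commitIndex=1
Op 10: F0 acks idx 2 -> match: F0=2 F1=0 F2=1 F3=5; commitIndex=2
Op 11: append 1 -> log_len=12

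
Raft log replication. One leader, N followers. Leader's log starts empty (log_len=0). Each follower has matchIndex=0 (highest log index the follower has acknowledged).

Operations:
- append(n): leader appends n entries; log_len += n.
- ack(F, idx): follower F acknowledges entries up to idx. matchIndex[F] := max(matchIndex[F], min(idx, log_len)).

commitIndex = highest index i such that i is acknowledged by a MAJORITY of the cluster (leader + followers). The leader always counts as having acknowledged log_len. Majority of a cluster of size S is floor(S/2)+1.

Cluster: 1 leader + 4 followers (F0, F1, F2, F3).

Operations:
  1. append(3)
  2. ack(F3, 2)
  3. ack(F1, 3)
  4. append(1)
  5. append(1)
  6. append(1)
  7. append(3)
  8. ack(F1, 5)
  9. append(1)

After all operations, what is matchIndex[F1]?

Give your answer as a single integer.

Op 1: append 3 -> log_len=3
Op 2: F3 acks idx 2 -> match: F0=0 F1=0 F2=0 F3=2; commitIndex=0
Op 3: F1 acks idx 3 -> match: F0=0 F1=3 F2=0 F3=2; commitIndex=2
Op 4: append 1 -> log_len=4
Op 5: append 1 -> log_len=5
Op 6: append 1 -> log_len=6
Op 7: append 3 -> log_len=9
Op 8: F1 acks idx 5 -> match: F0=0 F1=5 F2=0 F3=2; commitIndex=2
Op 9: append 1 -> log_len=10

Answer: 5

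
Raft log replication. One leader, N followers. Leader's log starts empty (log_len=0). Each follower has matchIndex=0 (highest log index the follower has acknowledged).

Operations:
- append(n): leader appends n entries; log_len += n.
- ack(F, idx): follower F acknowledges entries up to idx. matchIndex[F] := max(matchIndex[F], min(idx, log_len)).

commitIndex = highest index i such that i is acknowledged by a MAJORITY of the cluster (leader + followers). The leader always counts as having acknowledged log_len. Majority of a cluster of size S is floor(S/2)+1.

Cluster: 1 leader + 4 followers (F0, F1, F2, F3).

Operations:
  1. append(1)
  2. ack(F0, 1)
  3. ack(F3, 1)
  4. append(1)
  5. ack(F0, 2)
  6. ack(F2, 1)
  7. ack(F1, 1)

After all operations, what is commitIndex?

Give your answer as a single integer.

Answer: 1

Derivation:
Op 1: append 1 -> log_len=1
Op 2: F0 acks idx 1 -> match: F0=1 F1=0 F2=0 F3=0; commitIndex=0
Op 3: F3 acks idx 1 -> match: F0=1 F1=0 F2=0 F3=1; commitIndex=1
Op 4: append 1 -> log_len=2
Op 5: F0 acks idx 2 -> match: F0=2 F1=0 F2=0 F3=1; commitIndex=1
Op 6: F2 acks idx 1 -> match: F0=2 F1=0 F2=1 F3=1; commitIndex=1
Op 7: F1 acks idx 1 -> match: F0=2 F1=1 F2=1 F3=1; commitIndex=1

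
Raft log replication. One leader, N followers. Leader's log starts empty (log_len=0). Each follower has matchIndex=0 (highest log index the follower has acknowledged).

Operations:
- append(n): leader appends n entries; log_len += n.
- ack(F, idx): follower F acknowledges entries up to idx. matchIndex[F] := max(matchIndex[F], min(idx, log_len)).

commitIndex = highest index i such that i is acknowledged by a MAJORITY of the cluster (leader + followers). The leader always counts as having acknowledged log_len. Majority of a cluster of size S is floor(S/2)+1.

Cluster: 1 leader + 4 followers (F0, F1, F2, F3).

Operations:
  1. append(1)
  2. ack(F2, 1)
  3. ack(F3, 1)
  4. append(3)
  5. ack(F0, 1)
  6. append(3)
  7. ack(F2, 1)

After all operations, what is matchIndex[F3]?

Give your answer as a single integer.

Op 1: append 1 -> log_len=1
Op 2: F2 acks idx 1 -> match: F0=0 F1=0 F2=1 F3=0; commitIndex=0
Op 3: F3 acks idx 1 -> match: F0=0 F1=0 F2=1 F3=1; commitIndex=1
Op 4: append 3 -> log_len=4
Op 5: F0 acks idx 1 -> match: F0=1 F1=0 F2=1 F3=1; commitIndex=1
Op 6: append 3 -> log_len=7
Op 7: F2 acks idx 1 -> match: F0=1 F1=0 F2=1 F3=1; commitIndex=1

Answer: 1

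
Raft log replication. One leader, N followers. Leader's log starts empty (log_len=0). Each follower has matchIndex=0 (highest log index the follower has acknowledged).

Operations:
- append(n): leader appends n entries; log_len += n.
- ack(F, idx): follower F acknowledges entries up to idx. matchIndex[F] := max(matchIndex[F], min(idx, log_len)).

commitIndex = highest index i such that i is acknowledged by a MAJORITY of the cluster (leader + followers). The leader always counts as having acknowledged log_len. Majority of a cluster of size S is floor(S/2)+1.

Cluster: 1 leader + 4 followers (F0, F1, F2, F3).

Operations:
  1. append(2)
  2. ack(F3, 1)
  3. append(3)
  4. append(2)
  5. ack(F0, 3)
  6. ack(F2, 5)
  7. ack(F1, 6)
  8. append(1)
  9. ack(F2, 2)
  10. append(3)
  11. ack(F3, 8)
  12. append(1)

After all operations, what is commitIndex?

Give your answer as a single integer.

Op 1: append 2 -> log_len=2
Op 2: F3 acks idx 1 -> match: F0=0 F1=0 F2=0 F3=1; commitIndex=0
Op 3: append 3 -> log_len=5
Op 4: append 2 -> log_len=7
Op 5: F0 acks idx 3 -> match: F0=3 F1=0 F2=0 F3=1; commitIndex=1
Op 6: F2 acks idx 5 -> match: F0=3 F1=0 F2=5 F3=1; commitIndex=3
Op 7: F1 acks idx 6 -> match: F0=3 F1=6 F2=5 F3=1; commitIndex=5
Op 8: append 1 -> log_len=8
Op 9: F2 acks idx 2 -> match: F0=3 F1=6 F2=5 F3=1; commitIndex=5
Op 10: append 3 -> log_len=11
Op 11: F3 acks idx 8 -> match: F0=3 F1=6 F2=5 F3=8; commitIndex=6
Op 12: append 1 -> log_len=12

Answer: 6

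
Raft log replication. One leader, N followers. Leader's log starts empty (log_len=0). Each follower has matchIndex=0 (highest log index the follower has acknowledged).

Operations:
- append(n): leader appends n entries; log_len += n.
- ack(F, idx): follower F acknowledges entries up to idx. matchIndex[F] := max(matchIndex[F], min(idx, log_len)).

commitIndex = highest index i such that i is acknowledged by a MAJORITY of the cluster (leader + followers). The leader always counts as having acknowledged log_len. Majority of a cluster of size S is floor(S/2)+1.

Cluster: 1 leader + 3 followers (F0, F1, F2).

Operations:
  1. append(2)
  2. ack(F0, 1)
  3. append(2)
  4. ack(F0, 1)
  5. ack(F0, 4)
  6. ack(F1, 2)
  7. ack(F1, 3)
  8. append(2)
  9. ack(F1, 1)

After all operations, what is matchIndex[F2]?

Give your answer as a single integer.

Answer: 0

Derivation:
Op 1: append 2 -> log_len=2
Op 2: F0 acks idx 1 -> match: F0=1 F1=0 F2=0; commitIndex=0
Op 3: append 2 -> log_len=4
Op 4: F0 acks idx 1 -> match: F0=1 F1=0 F2=0; commitIndex=0
Op 5: F0 acks idx 4 -> match: F0=4 F1=0 F2=0; commitIndex=0
Op 6: F1 acks idx 2 -> match: F0=4 F1=2 F2=0; commitIndex=2
Op 7: F1 acks idx 3 -> match: F0=4 F1=3 F2=0; commitIndex=3
Op 8: append 2 -> log_len=6
Op 9: F1 acks idx 1 -> match: F0=4 F1=3 F2=0; commitIndex=3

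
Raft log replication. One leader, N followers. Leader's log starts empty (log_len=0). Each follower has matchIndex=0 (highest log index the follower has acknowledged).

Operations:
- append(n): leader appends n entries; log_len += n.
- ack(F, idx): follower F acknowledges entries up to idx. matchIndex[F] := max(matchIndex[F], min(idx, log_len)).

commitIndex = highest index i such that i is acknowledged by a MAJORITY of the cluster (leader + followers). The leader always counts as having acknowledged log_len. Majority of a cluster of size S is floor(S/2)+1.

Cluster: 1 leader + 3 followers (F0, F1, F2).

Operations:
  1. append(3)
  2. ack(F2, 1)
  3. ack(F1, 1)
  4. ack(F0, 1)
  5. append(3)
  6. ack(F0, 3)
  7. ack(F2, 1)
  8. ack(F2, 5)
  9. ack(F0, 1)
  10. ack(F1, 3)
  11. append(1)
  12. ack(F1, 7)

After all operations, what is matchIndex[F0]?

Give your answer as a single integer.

Answer: 3

Derivation:
Op 1: append 3 -> log_len=3
Op 2: F2 acks idx 1 -> match: F0=0 F1=0 F2=1; commitIndex=0
Op 3: F1 acks idx 1 -> match: F0=0 F1=1 F2=1; commitIndex=1
Op 4: F0 acks idx 1 -> match: F0=1 F1=1 F2=1; commitIndex=1
Op 5: append 3 -> log_len=6
Op 6: F0 acks idx 3 -> match: F0=3 F1=1 F2=1; commitIndex=1
Op 7: F2 acks idx 1 -> match: F0=3 F1=1 F2=1; commitIndex=1
Op 8: F2 acks idx 5 -> match: F0=3 F1=1 F2=5; commitIndex=3
Op 9: F0 acks idx 1 -> match: F0=3 F1=1 F2=5; commitIndex=3
Op 10: F1 acks idx 3 -> match: F0=3 F1=3 F2=5; commitIndex=3
Op 11: append 1 -> log_len=7
Op 12: F1 acks idx 7 -> match: F0=3 F1=7 F2=5; commitIndex=5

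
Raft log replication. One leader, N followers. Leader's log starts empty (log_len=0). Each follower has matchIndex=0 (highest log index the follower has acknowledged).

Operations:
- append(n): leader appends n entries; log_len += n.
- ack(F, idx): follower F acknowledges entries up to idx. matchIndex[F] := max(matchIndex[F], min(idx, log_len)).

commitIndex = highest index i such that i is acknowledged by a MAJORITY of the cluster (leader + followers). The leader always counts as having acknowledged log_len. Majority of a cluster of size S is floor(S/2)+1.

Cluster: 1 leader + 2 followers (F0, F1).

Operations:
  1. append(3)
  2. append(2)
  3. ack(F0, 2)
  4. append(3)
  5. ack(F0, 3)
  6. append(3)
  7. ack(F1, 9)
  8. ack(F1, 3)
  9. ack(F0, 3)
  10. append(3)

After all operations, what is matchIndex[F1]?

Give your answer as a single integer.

Answer: 9

Derivation:
Op 1: append 3 -> log_len=3
Op 2: append 2 -> log_len=5
Op 3: F0 acks idx 2 -> match: F0=2 F1=0; commitIndex=2
Op 4: append 3 -> log_len=8
Op 5: F0 acks idx 3 -> match: F0=3 F1=0; commitIndex=3
Op 6: append 3 -> log_len=11
Op 7: F1 acks idx 9 -> match: F0=3 F1=9; commitIndex=9
Op 8: F1 acks idx 3 -> match: F0=3 F1=9; commitIndex=9
Op 9: F0 acks idx 3 -> match: F0=3 F1=9; commitIndex=9
Op 10: append 3 -> log_len=14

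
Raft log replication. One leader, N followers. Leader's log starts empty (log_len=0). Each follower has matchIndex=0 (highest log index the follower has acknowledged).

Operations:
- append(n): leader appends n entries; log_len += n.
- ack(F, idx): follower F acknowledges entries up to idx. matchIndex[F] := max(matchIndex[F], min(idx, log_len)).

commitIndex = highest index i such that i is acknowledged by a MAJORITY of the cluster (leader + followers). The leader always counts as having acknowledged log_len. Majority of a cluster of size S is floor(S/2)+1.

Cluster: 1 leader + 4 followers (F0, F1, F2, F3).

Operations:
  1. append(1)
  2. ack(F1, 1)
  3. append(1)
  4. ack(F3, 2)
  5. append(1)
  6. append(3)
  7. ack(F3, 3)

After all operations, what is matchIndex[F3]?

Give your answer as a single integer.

Answer: 3

Derivation:
Op 1: append 1 -> log_len=1
Op 2: F1 acks idx 1 -> match: F0=0 F1=1 F2=0 F3=0; commitIndex=0
Op 3: append 1 -> log_len=2
Op 4: F3 acks idx 2 -> match: F0=0 F1=1 F2=0 F3=2; commitIndex=1
Op 5: append 1 -> log_len=3
Op 6: append 3 -> log_len=6
Op 7: F3 acks idx 3 -> match: F0=0 F1=1 F2=0 F3=3; commitIndex=1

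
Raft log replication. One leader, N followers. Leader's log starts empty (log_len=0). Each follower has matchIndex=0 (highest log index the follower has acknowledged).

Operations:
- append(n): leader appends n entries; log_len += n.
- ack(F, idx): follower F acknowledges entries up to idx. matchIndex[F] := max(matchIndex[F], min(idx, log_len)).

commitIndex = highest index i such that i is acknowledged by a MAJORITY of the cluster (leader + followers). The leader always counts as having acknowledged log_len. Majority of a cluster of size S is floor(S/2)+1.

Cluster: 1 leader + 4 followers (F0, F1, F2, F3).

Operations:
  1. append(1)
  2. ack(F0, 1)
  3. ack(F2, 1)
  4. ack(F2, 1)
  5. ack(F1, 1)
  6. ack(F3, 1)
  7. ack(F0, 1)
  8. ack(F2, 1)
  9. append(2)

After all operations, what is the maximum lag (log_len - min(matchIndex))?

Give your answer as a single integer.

Op 1: append 1 -> log_len=1
Op 2: F0 acks idx 1 -> match: F0=1 F1=0 F2=0 F3=0; commitIndex=0
Op 3: F2 acks idx 1 -> match: F0=1 F1=0 F2=1 F3=0; commitIndex=1
Op 4: F2 acks idx 1 -> match: F0=1 F1=0 F2=1 F3=0; commitIndex=1
Op 5: F1 acks idx 1 -> match: F0=1 F1=1 F2=1 F3=0; commitIndex=1
Op 6: F3 acks idx 1 -> match: F0=1 F1=1 F2=1 F3=1; commitIndex=1
Op 7: F0 acks idx 1 -> match: F0=1 F1=1 F2=1 F3=1; commitIndex=1
Op 8: F2 acks idx 1 -> match: F0=1 F1=1 F2=1 F3=1; commitIndex=1
Op 9: append 2 -> log_len=3

Answer: 2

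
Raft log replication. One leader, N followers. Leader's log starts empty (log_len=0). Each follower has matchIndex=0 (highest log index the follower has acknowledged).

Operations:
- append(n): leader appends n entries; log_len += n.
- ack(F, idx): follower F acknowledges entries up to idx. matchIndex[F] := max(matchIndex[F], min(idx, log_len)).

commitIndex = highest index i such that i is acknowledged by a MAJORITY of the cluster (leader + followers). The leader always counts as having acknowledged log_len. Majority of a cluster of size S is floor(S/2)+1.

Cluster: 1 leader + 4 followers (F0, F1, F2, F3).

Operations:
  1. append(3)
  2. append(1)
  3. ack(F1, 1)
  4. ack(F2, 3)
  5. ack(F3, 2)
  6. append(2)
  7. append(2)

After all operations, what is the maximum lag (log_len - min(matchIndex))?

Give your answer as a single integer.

Op 1: append 3 -> log_len=3
Op 2: append 1 -> log_len=4
Op 3: F1 acks idx 1 -> match: F0=0 F1=1 F2=0 F3=0; commitIndex=0
Op 4: F2 acks idx 3 -> match: F0=0 F1=1 F2=3 F3=0; commitIndex=1
Op 5: F3 acks idx 2 -> match: F0=0 F1=1 F2=3 F3=2; commitIndex=2
Op 6: append 2 -> log_len=6
Op 7: append 2 -> log_len=8

Answer: 8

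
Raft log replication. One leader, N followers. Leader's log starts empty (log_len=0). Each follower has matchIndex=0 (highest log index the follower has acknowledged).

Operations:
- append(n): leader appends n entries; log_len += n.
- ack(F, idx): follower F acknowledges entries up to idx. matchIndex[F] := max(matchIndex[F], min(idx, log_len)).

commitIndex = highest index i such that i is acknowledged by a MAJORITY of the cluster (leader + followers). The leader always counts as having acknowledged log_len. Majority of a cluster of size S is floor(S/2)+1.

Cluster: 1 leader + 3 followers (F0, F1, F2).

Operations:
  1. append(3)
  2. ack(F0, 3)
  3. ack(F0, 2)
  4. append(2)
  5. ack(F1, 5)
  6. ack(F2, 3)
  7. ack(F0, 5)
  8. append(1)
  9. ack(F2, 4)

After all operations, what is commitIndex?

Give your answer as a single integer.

Op 1: append 3 -> log_len=3
Op 2: F0 acks idx 3 -> match: F0=3 F1=0 F2=0; commitIndex=0
Op 3: F0 acks idx 2 -> match: F0=3 F1=0 F2=0; commitIndex=0
Op 4: append 2 -> log_len=5
Op 5: F1 acks idx 5 -> match: F0=3 F1=5 F2=0; commitIndex=3
Op 6: F2 acks idx 3 -> match: F0=3 F1=5 F2=3; commitIndex=3
Op 7: F0 acks idx 5 -> match: F0=5 F1=5 F2=3; commitIndex=5
Op 8: append 1 -> log_len=6
Op 9: F2 acks idx 4 -> match: F0=5 F1=5 F2=4; commitIndex=5

Answer: 5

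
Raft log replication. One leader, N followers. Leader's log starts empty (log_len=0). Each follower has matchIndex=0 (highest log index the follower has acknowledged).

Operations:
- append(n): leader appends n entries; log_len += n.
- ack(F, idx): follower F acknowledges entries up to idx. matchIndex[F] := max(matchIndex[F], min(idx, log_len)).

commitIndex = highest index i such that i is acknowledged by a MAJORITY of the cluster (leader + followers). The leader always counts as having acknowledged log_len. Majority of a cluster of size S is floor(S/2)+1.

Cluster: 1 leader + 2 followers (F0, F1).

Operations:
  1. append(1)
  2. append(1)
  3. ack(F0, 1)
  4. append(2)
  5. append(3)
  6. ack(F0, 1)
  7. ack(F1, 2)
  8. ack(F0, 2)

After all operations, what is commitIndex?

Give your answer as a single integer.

Answer: 2

Derivation:
Op 1: append 1 -> log_len=1
Op 2: append 1 -> log_len=2
Op 3: F0 acks idx 1 -> match: F0=1 F1=0; commitIndex=1
Op 4: append 2 -> log_len=4
Op 5: append 3 -> log_len=7
Op 6: F0 acks idx 1 -> match: F0=1 F1=0; commitIndex=1
Op 7: F1 acks idx 2 -> match: F0=1 F1=2; commitIndex=2
Op 8: F0 acks idx 2 -> match: F0=2 F1=2; commitIndex=2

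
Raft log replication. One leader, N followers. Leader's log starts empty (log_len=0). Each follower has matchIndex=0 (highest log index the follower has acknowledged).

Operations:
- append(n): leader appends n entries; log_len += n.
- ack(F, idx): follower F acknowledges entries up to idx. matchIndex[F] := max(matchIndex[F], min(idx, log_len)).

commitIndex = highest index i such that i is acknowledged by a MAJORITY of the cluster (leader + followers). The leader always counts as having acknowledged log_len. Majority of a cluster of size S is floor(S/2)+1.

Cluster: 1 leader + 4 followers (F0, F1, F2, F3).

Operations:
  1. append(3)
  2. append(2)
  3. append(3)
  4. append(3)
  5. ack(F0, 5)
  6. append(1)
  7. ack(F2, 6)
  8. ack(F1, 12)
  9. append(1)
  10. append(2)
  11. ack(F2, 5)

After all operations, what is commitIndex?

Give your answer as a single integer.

Op 1: append 3 -> log_len=3
Op 2: append 2 -> log_len=5
Op 3: append 3 -> log_len=8
Op 4: append 3 -> log_len=11
Op 5: F0 acks idx 5 -> match: F0=5 F1=0 F2=0 F3=0; commitIndex=0
Op 6: append 1 -> log_len=12
Op 7: F2 acks idx 6 -> match: F0=5 F1=0 F2=6 F3=0; commitIndex=5
Op 8: F1 acks idx 12 -> match: F0=5 F1=12 F2=6 F3=0; commitIndex=6
Op 9: append 1 -> log_len=13
Op 10: append 2 -> log_len=15
Op 11: F2 acks idx 5 -> match: F0=5 F1=12 F2=6 F3=0; commitIndex=6

Answer: 6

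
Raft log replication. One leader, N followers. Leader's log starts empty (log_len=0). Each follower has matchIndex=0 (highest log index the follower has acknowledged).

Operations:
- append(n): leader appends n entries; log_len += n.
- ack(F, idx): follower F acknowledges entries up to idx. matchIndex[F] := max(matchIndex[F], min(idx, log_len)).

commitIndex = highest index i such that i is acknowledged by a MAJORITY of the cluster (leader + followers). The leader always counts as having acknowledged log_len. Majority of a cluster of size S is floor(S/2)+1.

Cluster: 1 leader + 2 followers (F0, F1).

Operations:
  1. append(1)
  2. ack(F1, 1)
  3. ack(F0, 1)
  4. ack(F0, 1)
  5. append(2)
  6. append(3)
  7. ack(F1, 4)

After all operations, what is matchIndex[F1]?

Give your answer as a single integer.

Answer: 4

Derivation:
Op 1: append 1 -> log_len=1
Op 2: F1 acks idx 1 -> match: F0=0 F1=1; commitIndex=1
Op 3: F0 acks idx 1 -> match: F0=1 F1=1; commitIndex=1
Op 4: F0 acks idx 1 -> match: F0=1 F1=1; commitIndex=1
Op 5: append 2 -> log_len=3
Op 6: append 3 -> log_len=6
Op 7: F1 acks idx 4 -> match: F0=1 F1=4; commitIndex=4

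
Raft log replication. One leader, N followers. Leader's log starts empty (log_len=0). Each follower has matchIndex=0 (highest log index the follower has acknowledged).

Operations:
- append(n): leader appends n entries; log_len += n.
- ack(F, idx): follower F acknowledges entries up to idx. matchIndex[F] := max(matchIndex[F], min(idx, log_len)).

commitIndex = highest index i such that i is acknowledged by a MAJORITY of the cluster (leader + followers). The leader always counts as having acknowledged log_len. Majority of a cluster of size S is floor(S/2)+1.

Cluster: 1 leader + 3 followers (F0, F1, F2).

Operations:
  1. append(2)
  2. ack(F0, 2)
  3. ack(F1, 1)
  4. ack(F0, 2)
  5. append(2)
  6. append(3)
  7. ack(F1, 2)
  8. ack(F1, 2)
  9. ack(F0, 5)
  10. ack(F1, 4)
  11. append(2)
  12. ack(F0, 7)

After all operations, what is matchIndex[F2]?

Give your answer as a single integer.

Answer: 0

Derivation:
Op 1: append 2 -> log_len=2
Op 2: F0 acks idx 2 -> match: F0=2 F1=0 F2=0; commitIndex=0
Op 3: F1 acks idx 1 -> match: F0=2 F1=1 F2=0; commitIndex=1
Op 4: F0 acks idx 2 -> match: F0=2 F1=1 F2=0; commitIndex=1
Op 5: append 2 -> log_len=4
Op 6: append 3 -> log_len=7
Op 7: F1 acks idx 2 -> match: F0=2 F1=2 F2=0; commitIndex=2
Op 8: F1 acks idx 2 -> match: F0=2 F1=2 F2=0; commitIndex=2
Op 9: F0 acks idx 5 -> match: F0=5 F1=2 F2=0; commitIndex=2
Op 10: F1 acks idx 4 -> match: F0=5 F1=4 F2=0; commitIndex=4
Op 11: append 2 -> log_len=9
Op 12: F0 acks idx 7 -> match: F0=7 F1=4 F2=0; commitIndex=4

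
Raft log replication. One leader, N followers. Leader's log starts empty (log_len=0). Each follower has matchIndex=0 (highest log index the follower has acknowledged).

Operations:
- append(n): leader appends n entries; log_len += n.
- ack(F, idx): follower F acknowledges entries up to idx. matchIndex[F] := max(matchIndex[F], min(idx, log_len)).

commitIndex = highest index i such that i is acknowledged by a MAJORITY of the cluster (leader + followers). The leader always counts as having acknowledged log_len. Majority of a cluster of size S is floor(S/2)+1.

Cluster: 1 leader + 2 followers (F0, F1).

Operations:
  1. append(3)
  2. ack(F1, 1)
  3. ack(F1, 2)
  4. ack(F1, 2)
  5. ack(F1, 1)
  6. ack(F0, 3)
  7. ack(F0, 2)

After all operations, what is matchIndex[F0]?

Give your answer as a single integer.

Op 1: append 3 -> log_len=3
Op 2: F1 acks idx 1 -> match: F0=0 F1=1; commitIndex=1
Op 3: F1 acks idx 2 -> match: F0=0 F1=2; commitIndex=2
Op 4: F1 acks idx 2 -> match: F0=0 F1=2; commitIndex=2
Op 5: F1 acks idx 1 -> match: F0=0 F1=2; commitIndex=2
Op 6: F0 acks idx 3 -> match: F0=3 F1=2; commitIndex=3
Op 7: F0 acks idx 2 -> match: F0=3 F1=2; commitIndex=3

Answer: 3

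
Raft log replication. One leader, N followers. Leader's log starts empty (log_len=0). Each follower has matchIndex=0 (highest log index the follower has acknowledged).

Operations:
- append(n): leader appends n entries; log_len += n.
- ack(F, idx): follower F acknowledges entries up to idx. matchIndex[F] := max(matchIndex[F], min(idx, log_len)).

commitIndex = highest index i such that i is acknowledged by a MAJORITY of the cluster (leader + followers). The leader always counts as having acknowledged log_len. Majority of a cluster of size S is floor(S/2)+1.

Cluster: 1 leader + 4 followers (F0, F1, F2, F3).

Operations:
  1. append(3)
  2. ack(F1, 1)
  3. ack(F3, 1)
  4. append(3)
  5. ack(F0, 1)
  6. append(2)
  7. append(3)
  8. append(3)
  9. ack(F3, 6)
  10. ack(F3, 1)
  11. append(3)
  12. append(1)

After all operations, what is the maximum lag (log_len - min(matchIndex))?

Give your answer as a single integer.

Answer: 18

Derivation:
Op 1: append 3 -> log_len=3
Op 2: F1 acks idx 1 -> match: F0=0 F1=1 F2=0 F3=0; commitIndex=0
Op 3: F3 acks idx 1 -> match: F0=0 F1=1 F2=0 F3=1; commitIndex=1
Op 4: append 3 -> log_len=6
Op 5: F0 acks idx 1 -> match: F0=1 F1=1 F2=0 F3=1; commitIndex=1
Op 6: append 2 -> log_len=8
Op 7: append 3 -> log_len=11
Op 8: append 3 -> log_len=14
Op 9: F3 acks idx 6 -> match: F0=1 F1=1 F2=0 F3=6; commitIndex=1
Op 10: F3 acks idx 1 -> match: F0=1 F1=1 F2=0 F3=6; commitIndex=1
Op 11: append 3 -> log_len=17
Op 12: append 1 -> log_len=18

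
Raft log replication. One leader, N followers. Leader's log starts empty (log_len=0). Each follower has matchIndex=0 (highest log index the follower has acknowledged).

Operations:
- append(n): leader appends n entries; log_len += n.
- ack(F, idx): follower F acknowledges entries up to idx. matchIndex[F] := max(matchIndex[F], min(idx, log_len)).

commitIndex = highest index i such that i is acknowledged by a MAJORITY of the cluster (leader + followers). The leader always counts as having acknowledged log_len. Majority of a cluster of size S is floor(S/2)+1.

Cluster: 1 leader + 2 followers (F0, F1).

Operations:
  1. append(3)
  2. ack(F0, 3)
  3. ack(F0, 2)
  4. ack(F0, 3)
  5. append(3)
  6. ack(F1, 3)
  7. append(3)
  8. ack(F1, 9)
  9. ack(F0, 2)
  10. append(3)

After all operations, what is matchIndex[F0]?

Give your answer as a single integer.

Op 1: append 3 -> log_len=3
Op 2: F0 acks idx 3 -> match: F0=3 F1=0; commitIndex=3
Op 3: F0 acks idx 2 -> match: F0=3 F1=0; commitIndex=3
Op 4: F0 acks idx 3 -> match: F0=3 F1=0; commitIndex=3
Op 5: append 3 -> log_len=6
Op 6: F1 acks idx 3 -> match: F0=3 F1=3; commitIndex=3
Op 7: append 3 -> log_len=9
Op 8: F1 acks idx 9 -> match: F0=3 F1=9; commitIndex=9
Op 9: F0 acks idx 2 -> match: F0=3 F1=9; commitIndex=9
Op 10: append 3 -> log_len=12

Answer: 3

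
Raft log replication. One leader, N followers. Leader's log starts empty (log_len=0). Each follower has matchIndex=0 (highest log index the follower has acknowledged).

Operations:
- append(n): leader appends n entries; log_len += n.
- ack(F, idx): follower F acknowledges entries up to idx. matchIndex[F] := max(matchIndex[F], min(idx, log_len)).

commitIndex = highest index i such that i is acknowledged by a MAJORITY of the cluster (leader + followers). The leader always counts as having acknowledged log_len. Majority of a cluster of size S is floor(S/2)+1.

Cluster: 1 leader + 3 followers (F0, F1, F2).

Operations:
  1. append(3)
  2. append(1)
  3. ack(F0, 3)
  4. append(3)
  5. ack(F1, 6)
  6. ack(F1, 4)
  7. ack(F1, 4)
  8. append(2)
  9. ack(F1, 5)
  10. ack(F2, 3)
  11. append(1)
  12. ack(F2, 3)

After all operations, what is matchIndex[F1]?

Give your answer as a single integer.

Answer: 6

Derivation:
Op 1: append 3 -> log_len=3
Op 2: append 1 -> log_len=4
Op 3: F0 acks idx 3 -> match: F0=3 F1=0 F2=0; commitIndex=0
Op 4: append 3 -> log_len=7
Op 5: F1 acks idx 6 -> match: F0=3 F1=6 F2=0; commitIndex=3
Op 6: F1 acks idx 4 -> match: F0=3 F1=6 F2=0; commitIndex=3
Op 7: F1 acks idx 4 -> match: F0=3 F1=6 F2=0; commitIndex=3
Op 8: append 2 -> log_len=9
Op 9: F1 acks idx 5 -> match: F0=3 F1=6 F2=0; commitIndex=3
Op 10: F2 acks idx 3 -> match: F0=3 F1=6 F2=3; commitIndex=3
Op 11: append 1 -> log_len=10
Op 12: F2 acks idx 3 -> match: F0=3 F1=6 F2=3; commitIndex=3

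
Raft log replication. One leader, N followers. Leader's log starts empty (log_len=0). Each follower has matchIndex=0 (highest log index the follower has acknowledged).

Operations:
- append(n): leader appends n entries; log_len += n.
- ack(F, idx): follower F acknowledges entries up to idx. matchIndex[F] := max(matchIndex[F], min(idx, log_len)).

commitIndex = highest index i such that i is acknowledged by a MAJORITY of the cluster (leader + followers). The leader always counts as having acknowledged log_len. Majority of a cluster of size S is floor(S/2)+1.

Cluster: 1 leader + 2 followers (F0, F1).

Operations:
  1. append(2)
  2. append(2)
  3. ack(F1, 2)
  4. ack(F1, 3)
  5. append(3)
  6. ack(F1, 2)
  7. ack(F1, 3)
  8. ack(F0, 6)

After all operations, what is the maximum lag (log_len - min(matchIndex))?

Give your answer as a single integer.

Answer: 4

Derivation:
Op 1: append 2 -> log_len=2
Op 2: append 2 -> log_len=4
Op 3: F1 acks idx 2 -> match: F0=0 F1=2; commitIndex=2
Op 4: F1 acks idx 3 -> match: F0=0 F1=3; commitIndex=3
Op 5: append 3 -> log_len=7
Op 6: F1 acks idx 2 -> match: F0=0 F1=3; commitIndex=3
Op 7: F1 acks idx 3 -> match: F0=0 F1=3; commitIndex=3
Op 8: F0 acks idx 6 -> match: F0=6 F1=3; commitIndex=6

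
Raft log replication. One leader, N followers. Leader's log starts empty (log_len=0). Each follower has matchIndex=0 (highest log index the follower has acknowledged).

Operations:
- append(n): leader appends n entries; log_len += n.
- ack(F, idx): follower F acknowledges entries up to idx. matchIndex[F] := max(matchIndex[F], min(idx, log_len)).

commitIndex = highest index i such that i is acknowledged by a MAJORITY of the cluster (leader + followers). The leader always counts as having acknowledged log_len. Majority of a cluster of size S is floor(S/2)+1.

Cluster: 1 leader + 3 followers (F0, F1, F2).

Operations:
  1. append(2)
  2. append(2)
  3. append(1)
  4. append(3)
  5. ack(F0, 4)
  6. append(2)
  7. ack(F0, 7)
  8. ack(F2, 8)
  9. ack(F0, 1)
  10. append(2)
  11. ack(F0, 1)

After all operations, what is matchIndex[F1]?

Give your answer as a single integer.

Op 1: append 2 -> log_len=2
Op 2: append 2 -> log_len=4
Op 3: append 1 -> log_len=5
Op 4: append 3 -> log_len=8
Op 5: F0 acks idx 4 -> match: F0=4 F1=0 F2=0; commitIndex=0
Op 6: append 2 -> log_len=10
Op 7: F0 acks idx 7 -> match: F0=7 F1=0 F2=0; commitIndex=0
Op 8: F2 acks idx 8 -> match: F0=7 F1=0 F2=8; commitIndex=7
Op 9: F0 acks idx 1 -> match: F0=7 F1=0 F2=8; commitIndex=7
Op 10: append 2 -> log_len=12
Op 11: F0 acks idx 1 -> match: F0=7 F1=0 F2=8; commitIndex=7

Answer: 0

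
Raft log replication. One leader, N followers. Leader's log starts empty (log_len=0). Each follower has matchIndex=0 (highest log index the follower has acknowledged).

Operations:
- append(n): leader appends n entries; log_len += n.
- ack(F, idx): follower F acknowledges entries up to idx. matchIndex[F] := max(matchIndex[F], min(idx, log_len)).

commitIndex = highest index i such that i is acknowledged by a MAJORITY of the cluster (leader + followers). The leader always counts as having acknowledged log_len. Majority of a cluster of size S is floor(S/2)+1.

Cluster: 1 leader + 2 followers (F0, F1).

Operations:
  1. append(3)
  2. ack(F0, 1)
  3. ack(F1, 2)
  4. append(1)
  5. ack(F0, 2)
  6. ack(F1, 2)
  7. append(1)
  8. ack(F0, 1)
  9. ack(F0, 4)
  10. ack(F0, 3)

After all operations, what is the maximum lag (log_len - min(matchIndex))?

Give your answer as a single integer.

Op 1: append 3 -> log_len=3
Op 2: F0 acks idx 1 -> match: F0=1 F1=0; commitIndex=1
Op 3: F1 acks idx 2 -> match: F0=1 F1=2; commitIndex=2
Op 4: append 1 -> log_len=4
Op 5: F0 acks idx 2 -> match: F0=2 F1=2; commitIndex=2
Op 6: F1 acks idx 2 -> match: F0=2 F1=2; commitIndex=2
Op 7: append 1 -> log_len=5
Op 8: F0 acks idx 1 -> match: F0=2 F1=2; commitIndex=2
Op 9: F0 acks idx 4 -> match: F0=4 F1=2; commitIndex=4
Op 10: F0 acks idx 3 -> match: F0=4 F1=2; commitIndex=4

Answer: 3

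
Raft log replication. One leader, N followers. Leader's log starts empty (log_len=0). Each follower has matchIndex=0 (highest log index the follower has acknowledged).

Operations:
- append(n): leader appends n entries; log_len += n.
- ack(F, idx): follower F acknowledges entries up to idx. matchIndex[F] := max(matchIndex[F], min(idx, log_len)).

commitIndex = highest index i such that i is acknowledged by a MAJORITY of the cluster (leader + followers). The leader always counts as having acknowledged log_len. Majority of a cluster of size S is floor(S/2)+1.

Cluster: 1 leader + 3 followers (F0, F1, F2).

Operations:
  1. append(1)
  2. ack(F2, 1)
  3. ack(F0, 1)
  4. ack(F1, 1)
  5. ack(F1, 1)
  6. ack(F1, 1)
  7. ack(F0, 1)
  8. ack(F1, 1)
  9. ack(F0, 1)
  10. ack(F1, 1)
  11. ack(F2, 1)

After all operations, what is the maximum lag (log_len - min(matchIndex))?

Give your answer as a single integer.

Answer: 0

Derivation:
Op 1: append 1 -> log_len=1
Op 2: F2 acks idx 1 -> match: F0=0 F1=0 F2=1; commitIndex=0
Op 3: F0 acks idx 1 -> match: F0=1 F1=0 F2=1; commitIndex=1
Op 4: F1 acks idx 1 -> match: F0=1 F1=1 F2=1; commitIndex=1
Op 5: F1 acks idx 1 -> match: F0=1 F1=1 F2=1; commitIndex=1
Op 6: F1 acks idx 1 -> match: F0=1 F1=1 F2=1; commitIndex=1
Op 7: F0 acks idx 1 -> match: F0=1 F1=1 F2=1; commitIndex=1
Op 8: F1 acks idx 1 -> match: F0=1 F1=1 F2=1; commitIndex=1
Op 9: F0 acks idx 1 -> match: F0=1 F1=1 F2=1; commitIndex=1
Op 10: F1 acks idx 1 -> match: F0=1 F1=1 F2=1; commitIndex=1
Op 11: F2 acks idx 1 -> match: F0=1 F1=1 F2=1; commitIndex=1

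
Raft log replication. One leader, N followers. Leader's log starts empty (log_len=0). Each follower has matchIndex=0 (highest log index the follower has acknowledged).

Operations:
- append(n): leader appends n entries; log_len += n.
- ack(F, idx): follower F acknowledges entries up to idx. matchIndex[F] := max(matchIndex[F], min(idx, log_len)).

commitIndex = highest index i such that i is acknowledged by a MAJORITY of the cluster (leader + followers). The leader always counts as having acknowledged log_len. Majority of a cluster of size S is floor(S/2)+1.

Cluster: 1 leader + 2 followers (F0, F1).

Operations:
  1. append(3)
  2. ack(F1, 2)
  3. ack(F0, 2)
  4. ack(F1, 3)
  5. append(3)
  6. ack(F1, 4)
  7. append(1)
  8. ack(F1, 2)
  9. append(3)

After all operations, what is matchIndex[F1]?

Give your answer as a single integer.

Op 1: append 3 -> log_len=3
Op 2: F1 acks idx 2 -> match: F0=0 F1=2; commitIndex=2
Op 3: F0 acks idx 2 -> match: F0=2 F1=2; commitIndex=2
Op 4: F1 acks idx 3 -> match: F0=2 F1=3; commitIndex=3
Op 5: append 3 -> log_len=6
Op 6: F1 acks idx 4 -> match: F0=2 F1=4; commitIndex=4
Op 7: append 1 -> log_len=7
Op 8: F1 acks idx 2 -> match: F0=2 F1=4; commitIndex=4
Op 9: append 3 -> log_len=10

Answer: 4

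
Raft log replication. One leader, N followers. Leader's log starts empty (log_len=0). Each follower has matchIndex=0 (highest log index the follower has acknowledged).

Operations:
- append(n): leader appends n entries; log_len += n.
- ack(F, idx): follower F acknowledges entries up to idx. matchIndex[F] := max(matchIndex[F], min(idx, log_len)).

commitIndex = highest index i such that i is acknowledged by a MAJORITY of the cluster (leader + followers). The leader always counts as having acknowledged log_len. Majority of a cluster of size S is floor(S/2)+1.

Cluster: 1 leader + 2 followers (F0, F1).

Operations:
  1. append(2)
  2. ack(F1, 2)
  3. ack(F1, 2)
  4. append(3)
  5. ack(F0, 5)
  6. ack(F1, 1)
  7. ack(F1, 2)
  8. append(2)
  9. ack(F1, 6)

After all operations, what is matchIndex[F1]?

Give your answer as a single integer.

Answer: 6

Derivation:
Op 1: append 2 -> log_len=2
Op 2: F1 acks idx 2 -> match: F0=0 F1=2; commitIndex=2
Op 3: F1 acks idx 2 -> match: F0=0 F1=2; commitIndex=2
Op 4: append 3 -> log_len=5
Op 5: F0 acks idx 5 -> match: F0=5 F1=2; commitIndex=5
Op 6: F1 acks idx 1 -> match: F0=5 F1=2; commitIndex=5
Op 7: F1 acks idx 2 -> match: F0=5 F1=2; commitIndex=5
Op 8: append 2 -> log_len=7
Op 9: F1 acks idx 6 -> match: F0=5 F1=6; commitIndex=6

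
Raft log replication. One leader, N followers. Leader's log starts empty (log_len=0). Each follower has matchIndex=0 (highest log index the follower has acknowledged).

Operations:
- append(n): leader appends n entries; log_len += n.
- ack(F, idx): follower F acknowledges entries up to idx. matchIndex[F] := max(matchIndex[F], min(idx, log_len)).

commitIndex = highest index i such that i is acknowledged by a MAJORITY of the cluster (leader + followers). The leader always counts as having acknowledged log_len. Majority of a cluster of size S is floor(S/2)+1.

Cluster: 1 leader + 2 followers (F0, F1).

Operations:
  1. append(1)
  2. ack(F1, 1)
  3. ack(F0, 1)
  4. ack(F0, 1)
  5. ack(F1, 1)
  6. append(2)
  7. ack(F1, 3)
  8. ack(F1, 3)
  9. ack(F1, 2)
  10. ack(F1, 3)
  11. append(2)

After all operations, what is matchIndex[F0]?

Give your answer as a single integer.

Op 1: append 1 -> log_len=1
Op 2: F1 acks idx 1 -> match: F0=0 F1=1; commitIndex=1
Op 3: F0 acks idx 1 -> match: F0=1 F1=1; commitIndex=1
Op 4: F0 acks idx 1 -> match: F0=1 F1=1; commitIndex=1
Op 5: F1 acks idx 1 -> match: F0=1 F1=1; commitIndex=1
Op 6: append 2 -> log_len=3
Op 7: F1 acks idx 3 -> match: F0=1 F1=3; commitIndex=3
Op 8: F1 acks idx 3 -> match: F0=1 F1=3; commitIndex=3
Op 9: F1 acks idx 2 -> match: F0=1 F1=3; commitIndex=3
Op 10: F1 acks idx 3 -> match: F0=1 F1=3; commitIndex=3
Op 11: append 2 -> log_len=5

Answer: 1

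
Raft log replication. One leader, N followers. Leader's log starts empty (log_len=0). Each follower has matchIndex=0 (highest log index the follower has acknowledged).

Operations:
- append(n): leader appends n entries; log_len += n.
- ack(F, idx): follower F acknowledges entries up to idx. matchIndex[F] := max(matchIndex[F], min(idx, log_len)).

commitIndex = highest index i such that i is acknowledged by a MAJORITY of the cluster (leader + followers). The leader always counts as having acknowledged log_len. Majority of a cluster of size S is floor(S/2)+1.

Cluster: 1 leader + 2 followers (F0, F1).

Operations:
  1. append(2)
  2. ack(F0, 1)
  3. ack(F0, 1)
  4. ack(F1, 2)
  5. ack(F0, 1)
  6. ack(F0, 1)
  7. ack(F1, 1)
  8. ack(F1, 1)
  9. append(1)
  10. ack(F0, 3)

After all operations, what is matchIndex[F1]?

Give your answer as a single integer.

Op 1: append 2 -> log_len=2
Op 2: F0 acks idx 1 -> match: F0=1 F1=0; commitIndex=1
Op 3: F0 acks idx 1 -> match: F0=1 F1=0; commitIndex=1
Op 4: F1 acks idx 2 -> match: F0=1 F1=2; commitIndex=2
Op 5: F0 acks idx 1 -> match: F0=1 F1=2; commitIndex=2
Op 6: F0 acks idx 1 -> match: F0=1 F1=2; commitIndex=2
Op 7: F1 acks idx 1 -> match: F0=1 F1=2; commitIndex=2
Op 8: F1 acks idx 1 -> match: F0=1 F1=2; commitIndex=2
Op 9: append 1 -> log_len=3
Op 10: F0 acks idx 3 -> match: F0=3 F1=2; commitIndex=3

Answer: 2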